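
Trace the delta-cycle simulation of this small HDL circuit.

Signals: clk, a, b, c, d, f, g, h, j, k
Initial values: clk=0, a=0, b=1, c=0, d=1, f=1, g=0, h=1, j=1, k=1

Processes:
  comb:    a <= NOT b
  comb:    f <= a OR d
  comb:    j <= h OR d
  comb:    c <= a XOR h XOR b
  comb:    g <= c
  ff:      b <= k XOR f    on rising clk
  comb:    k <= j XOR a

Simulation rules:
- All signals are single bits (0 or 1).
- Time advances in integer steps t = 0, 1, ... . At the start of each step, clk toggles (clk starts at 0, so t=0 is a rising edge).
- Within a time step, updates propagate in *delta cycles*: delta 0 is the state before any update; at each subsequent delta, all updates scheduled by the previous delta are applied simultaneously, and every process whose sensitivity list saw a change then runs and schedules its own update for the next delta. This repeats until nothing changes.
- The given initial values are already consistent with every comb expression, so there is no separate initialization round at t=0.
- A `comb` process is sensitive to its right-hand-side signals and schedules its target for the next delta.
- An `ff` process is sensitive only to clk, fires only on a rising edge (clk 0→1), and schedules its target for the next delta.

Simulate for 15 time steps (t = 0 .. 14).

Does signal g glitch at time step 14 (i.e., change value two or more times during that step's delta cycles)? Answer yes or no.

t=0 Δ0: h=1 b=1 f=1 g=0 k=1 d=1 c=0 clk=0 j=1 a=0
  Δ1: clk:0→1
  Δ2: b:1→0
  Δ3: c:0→1, a:0→1
  Δ4: g:0→1, k:1→0, c:1→0
  Δ5: g:1→0
  (5Δ to stable)
t=1 Δ0: h=1 b=0 f=1 g=0 k=0 d=1 c=0 clk=1 j=1 a=1
  Δ1: clk:1→0
  (1Δ to stable)
t=2 Δ0: h=1 b=0 f=1 g=0 k=0 d=1 c=0 clk=0 j=1 a=1
  Δ1: clk:0→1
  Δ2: b:0→1
  Δ3: c:0→1, a:1→0
  Δ4: g:0→1, k:0→1, c:1→0
  Δ5: g:1→0
  (5Δ to stable)
t=3 Δ0: h=1 b=1 f=1 g=0 k=1 d=1 c=0 clk=1 j=1 a=0
  Δ1: clk:1→0
  (1Δ to stable)
t=4 Δ0: h=1 b=1 f=1 g=0 k=1 d=1 c=0 clk=0 j=1 a=0
  Δ1: clk:0→1
  Δ2: b:1→0
  Δ3: c:0→1, a:0→1
  Δ4: g:0→1, k:1→0, c:1→0
  Δ5: g:1→0
  (5Δ to stable)
t=5 Δ0: h=1 b=0 f=1 g=0 k=0 d=1 c=0 clk=1 j=1 a=1
  Δ1: clk:1→0
  (1Δ to stable)
t=6 Δ0: h=1 b=0 f=1 g=0 k=0 d=1 c=0 clk=0 j=1 a=1
  Δ1: clk:0→1
  Δ2: b:0→1
  Δ3: c:0→1, a:1→0
  Δ4: g:0→1, k:0→1, c:1→0
  Δ5: g:1→0
  (5Δ to stable)
t=7 Δ0: h=1 b=1 f=1 g=0 k=1 d=1 c=0 clk=1 j=1 a=0
  Δ1: clk:1→0
  (1Δ to stable)
t=8 Δ0: h=1 b=1 f=1 g=0 k=1 d=1 c=0 clk=0 j=1 a=0
  Δ1: clk:0→1
  Δ2: b:1→0
  Δ3: c:0→1, a:0→1
  Δ4: g:0→1, k:1→0, c:1→0
  Δ5: g:1→0
  (5Δ to stable)
t=9 Δ0: h=1 b=0 f=1 g=0 k=0 d=1 c=0 clk=1 j=1 a=1
  Δ1: clk:1→0
  (1Δ to stable)
t=10 Δ0: h=1 b=0 f=1 g=0 k=0 d=1 c=0 clk=0 j=1 a=1
  Δ1: clk:0→1
  Δ2: b:0→1
  Δ3: c:0→1, a:1→0
  Δ4: g:0→1, k:0→1, c:1→0
  Δ5: g:1→0
  (5Δ to stable)
t=11 Δ0: h=1 b=1 f=1 g=0 k=1 d=1 c=0 clk=1 j=1 a=0
  Δ1: clk:1→0
  (1Δ to stable)
t=12 Δ0: h=1 b=1 f=1 g=0 k=1 d=1 c=0 clk=0 j=1 a=0
  Δ1: clk:0→1
  Δ2: b:1→0
  Δ3: c:0→1, a:0→1
  Δ4: g:0→1, k:1→0, c:1→0
  Δ5: g:1→0
  (5Δ to stable)
t=13 Δ0: h=1 b=0 f=1 g=0 k=0 d=1 c=0 clk=1 j=1 a=1
  Δ1: clk:1→0
  (1Δ to stable)
t=14 Δ0: h=1 b=0 f=1 g=0 k=0 d=1 c=0 clk=0 j=1 a=1
  Δ1: clk:0→1
  Δ2: b:0→1
  Δ3: c:0→1, a:1→0
  Δ4: g:0→1, k:0→1, c:1→0
  Δ5: g:1→0
  (5Δ to stable)

yes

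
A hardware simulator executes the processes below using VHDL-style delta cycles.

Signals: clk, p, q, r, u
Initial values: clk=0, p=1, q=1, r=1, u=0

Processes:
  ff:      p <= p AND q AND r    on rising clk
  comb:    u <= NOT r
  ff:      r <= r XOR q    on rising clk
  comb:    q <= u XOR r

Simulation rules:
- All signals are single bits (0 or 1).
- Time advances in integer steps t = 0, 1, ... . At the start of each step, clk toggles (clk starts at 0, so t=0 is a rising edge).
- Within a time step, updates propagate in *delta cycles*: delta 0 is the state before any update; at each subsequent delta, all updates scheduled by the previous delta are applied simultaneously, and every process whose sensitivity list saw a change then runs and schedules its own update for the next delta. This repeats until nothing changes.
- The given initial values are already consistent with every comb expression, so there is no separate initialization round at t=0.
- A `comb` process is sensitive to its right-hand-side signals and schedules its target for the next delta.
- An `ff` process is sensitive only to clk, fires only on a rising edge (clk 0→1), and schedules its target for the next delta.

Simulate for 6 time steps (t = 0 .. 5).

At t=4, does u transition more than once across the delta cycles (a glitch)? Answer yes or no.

t=0 Δ0: u=0 p=1 q=1 r=1 clk=0
  Δ1: clk:0→1
  Δ2: r:1→0
  Δ3: u:0→1, q:1→0
  Δ4: q:0→1
  (4Δ to stable)
t=1 Δ0: u=1 p=1 q=1 r=0 clk=1
  Δ1: clk:1→0
  (1Δ to stable)
t=2 Δ0: u=1 p=1 q=1 r=0 clk=0
  Δ1: clk:0→1
  Δ2: p:1→0, r:0→1
  Δ3: u:1→0, q:1→0
  Δ4: q:0→1
  (4Δ to stable)
t=3 Δ0: u=0 p=0 q=1 r=1 clk=1
  Δ1: clk:1→0
  (1Δ to stable)
t=4 Δ0: u=0 p=0 q=1 r=1 clk=0
  Δ1: clk:0→1
  Δ2: r:1→0
  Δ3: u:0→1, q:1→0
  Δ4: q:0→1
  (4Δ to stable)
t=5 Δ0: u=1 p=0 q=1 r=0 clk=1
  Δ1: clk:1→0
  (1Δ to stable)

no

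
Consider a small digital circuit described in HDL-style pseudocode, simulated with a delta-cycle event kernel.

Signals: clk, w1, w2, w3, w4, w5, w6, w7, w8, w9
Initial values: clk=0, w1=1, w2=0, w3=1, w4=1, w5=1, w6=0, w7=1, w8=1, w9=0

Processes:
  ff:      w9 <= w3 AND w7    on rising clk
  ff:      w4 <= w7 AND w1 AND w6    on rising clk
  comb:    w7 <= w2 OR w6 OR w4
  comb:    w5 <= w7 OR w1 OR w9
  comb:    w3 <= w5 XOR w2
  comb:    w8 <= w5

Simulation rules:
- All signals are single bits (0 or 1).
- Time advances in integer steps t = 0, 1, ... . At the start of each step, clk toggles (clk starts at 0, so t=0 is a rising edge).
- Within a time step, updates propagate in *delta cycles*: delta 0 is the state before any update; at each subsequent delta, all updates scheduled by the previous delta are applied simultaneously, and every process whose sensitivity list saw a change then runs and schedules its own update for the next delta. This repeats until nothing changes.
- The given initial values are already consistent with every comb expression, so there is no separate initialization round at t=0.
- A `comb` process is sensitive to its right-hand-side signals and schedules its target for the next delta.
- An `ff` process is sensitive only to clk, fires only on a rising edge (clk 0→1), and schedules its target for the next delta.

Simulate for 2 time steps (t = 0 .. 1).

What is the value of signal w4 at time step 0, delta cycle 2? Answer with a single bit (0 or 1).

t0.Δ0 w5=1 w6=0 clk=0 w9=0 w8=1 w3=1 w7=1 w4=1 w2=0 w1=1
t0.Δ1 w5=1 w6=0 clk=1 w9=0 w8=1 w3=1 w7=1 w4=1 w2=0 w1=1
t0.Δ2 w5=1 w6=0 clk=1 w9=1 w8=1 w3=1 w7=1 w4=0 w2=0 w1=1
t0.Δ3 w5=1 w6=0 clk=1 w9=1 w8=1 w3=1 w7=0 w4=0 w2=0 w1=1
t1.Δ0 w5=1 w6=0 clk=1 w9=1 w8=1 w3=1 w7=0 w4=0 w2=0 w1=1
t1.Δ1 w5=1 w6=0 clk=0 w9=1 w8=1 w3=1 w7=0 w4=0 w2=0 w1=1

0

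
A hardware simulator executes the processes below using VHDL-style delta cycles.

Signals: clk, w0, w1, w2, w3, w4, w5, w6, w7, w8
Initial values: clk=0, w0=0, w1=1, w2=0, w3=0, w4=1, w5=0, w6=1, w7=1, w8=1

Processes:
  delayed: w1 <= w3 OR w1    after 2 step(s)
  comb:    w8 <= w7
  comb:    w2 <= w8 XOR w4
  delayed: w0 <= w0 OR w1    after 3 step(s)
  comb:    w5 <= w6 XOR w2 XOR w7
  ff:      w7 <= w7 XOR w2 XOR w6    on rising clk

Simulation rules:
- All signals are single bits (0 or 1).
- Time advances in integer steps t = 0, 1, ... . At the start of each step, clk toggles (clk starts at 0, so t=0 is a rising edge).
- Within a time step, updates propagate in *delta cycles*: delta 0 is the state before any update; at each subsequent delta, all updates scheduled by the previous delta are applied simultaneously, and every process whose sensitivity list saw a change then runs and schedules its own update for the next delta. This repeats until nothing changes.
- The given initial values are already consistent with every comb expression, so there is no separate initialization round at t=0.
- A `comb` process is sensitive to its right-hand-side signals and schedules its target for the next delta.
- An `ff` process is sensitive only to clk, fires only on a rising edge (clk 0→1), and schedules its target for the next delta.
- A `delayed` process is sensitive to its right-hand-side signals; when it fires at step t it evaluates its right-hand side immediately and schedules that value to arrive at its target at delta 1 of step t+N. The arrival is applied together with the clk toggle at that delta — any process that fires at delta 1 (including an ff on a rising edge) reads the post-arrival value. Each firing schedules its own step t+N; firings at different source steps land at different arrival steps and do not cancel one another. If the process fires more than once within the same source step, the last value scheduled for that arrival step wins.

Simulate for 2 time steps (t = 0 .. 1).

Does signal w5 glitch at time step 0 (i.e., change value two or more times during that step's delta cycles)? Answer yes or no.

t=0 Δ0: w4=1 w5=0 w7=1 w2=0 clk=0 w0=0 w1=1 w6=1 w3=0 w8=1
  Δ1: clk:0→1
  Δ2: w7:1→0
  Δ3: w5:0→1, w8:1→0
  Δ4: w2:0→1
  Δ5: w5:1→0
  (5Δ to stable)
t=1 Δ0: w4=1 w5=0 w7=0 w2=1 clk=1 w0=0 w1=1 w6=1 w3=0 w8=0
  Δ1: clk:1→0
  (1Δ to stable)

yes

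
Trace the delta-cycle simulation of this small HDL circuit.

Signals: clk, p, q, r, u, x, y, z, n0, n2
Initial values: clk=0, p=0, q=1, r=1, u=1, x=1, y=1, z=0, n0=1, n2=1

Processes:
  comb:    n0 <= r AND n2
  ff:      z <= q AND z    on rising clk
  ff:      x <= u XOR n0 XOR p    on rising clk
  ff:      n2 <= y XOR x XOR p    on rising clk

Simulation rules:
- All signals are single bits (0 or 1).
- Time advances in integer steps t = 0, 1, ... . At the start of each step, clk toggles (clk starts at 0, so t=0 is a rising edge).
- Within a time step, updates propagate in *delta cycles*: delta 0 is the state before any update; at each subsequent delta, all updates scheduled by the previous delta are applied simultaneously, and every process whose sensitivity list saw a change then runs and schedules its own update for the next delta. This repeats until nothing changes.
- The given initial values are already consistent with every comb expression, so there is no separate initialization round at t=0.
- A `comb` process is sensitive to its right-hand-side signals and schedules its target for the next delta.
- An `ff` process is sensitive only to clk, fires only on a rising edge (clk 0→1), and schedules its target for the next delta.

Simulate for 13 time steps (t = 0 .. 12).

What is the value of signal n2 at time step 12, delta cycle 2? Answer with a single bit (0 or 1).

t0.Δ0 x=1 q=1 z=0 y=1 n2=1 r=1 p=0 u=1 clk=0 n0=1
t0.Δ1 x=1 q=1 z=0 y=1 n2=1 r=1 p=0 u=1 clk=1 n0=1
t0.Δ2 x=0 q=1 z=0 y=1 n2=0 r=1 p=0 u=1 clk=1 n0=1
t0.Δ3 x=0 q=1 z=0 y=1 n2=0 r=1 p=0 u=1 clk=1 n0=0
t1.Δ0 x=0 q=1 z=0 y=1 n2=0 r=1 p=0 u=1 clk=1 n0=0
t1.Δ1 x=0 q=1 z=0 y=1 n2=0 r=1 p=0 u=1 clk=0 n0=0
t2.Δ0 x=0 q=1 z=0 y=1 n2=0 r=1 p=0 u=1 clk=0 n0=0
t2.Δ1 x=0 q=1 z=0 y=1 n2=0 r=1 p=0 u=1 clk=1 n0=0
t2.Δ2 x=1 q=1 z=0 y=1 n2=1 r=1 p=0 u=1 clk=1 n0=0
t2.Δ3 x=1 q=1 z=0 y=1 n2=1 r=1 p=0 u=1 clk=1 n0=1
t3.Δ0 x=1 q=1 z=0 y=1 n2=1 r=1 p=0 u=1 clk=1 n0=1
t3.Δ1 x=1 q=1 z=0 y=1 n2=1 r=1 p=0 u=1 clk=0 n0=1
t4.Δ0 x=1 q=1 z=0 y=1 n2=1 r=1 p=0 u=1 clk=0 n0=1
t4.Δ1 x=1 q=1 z=0 y=1 n2=1 r=1 p=0 u=1 clk=1 n0=1
t4.Δ2 x=0 q=1 z=0 y=1 n2=0 r=1 p=0 u=1 clk=1 n0=1
t4.Δ3 x=0 q=1 z=0 y=1 n2=0 r=1 p=0 u=1 clk=1 n0=0
t5.Δ0 x=0 q=1 z=0 y=1 n2=0 r=1 p=0 u=1 clk=1 n0=0
t5.Δ1 x=0 q=1 z=0 y=1 n2=0 r=1 p=0 u=1 clk=0 n0=0
t6.Δ0 x=0 q=1 z=0 y=1 n2=0 r=1 p=0 u=1 clk=0 n0=0
t6.Δ1 x=0 q=1 z=0 y=1 n2=0 r=1 p=0 u=1 clk=1 n0=0
t6.Δ2 x=1 q=1 z=0 y=1 n2=1 r=1 p=0 u=1 clk=1 n0=0
t6.Δ3 x=1 q=1 z=0 y=1 n2=1 r=1 p=0 u=1 clk=1 n0=1
t7.Δ0 x=1 q=1 z=0 y=1 n2=1 r=1 p=0 u=1 clk=1 n0=1
t7.Δ1 x=1 q=1 z=0 y=1 n2=1 r=1 p=0 u=1 clk=0 n0=1
t8.Δ0 x=1 q=1 z=0 y=1 n2=1 r=1 p=0 u=1 clk=0 n0=1
t8.Δ1 x=1 q=1 z=0 y=1 n2=1 r=1 p=0 u=1 clk=1 n0=1
t8.Δ2 x=0 q=1 z=0 y=1 n2=0 r=1 p=0 u=1 clk=1 n0=1
t8.Δ3 x=0 q=1 z=0 y=1 n2=0 r=1 p=0 u=1 clk=1 n0=0
t9.Δ0 x=0 q=1 z=0 y=1 n2=0 r=1 p=0 u=1 clk=1 n0=0
t9.Δ1 x=0 q=1 z=0 y=1 n2=0 r=1 p=0 u=1 clk=0 n0=0
t10.Δ0 x=0 q=1 z=0 y=1 n2=0 r=1 p=0 u=1 clk=0 n0=0
t10.Δ1 x=0 q=1 z=0 y=1 n2=0 r=1 p=0 u=1 clk=1 n0=0
t10.Δ2 x=1 q=1 z=0 y=1 n2=1 r=1 p=0 u=1 clk=1 n0=0
t10.Δ3 x=1 q=1 z=0 y=1 n2=1 r=1 p=0 u=1 clk=1 n0=1
t11.Δ0 x=1 q=1 z=0 y=1 n2=1 r=1 p=0 u=1 clk=1 n0=1
t11.Δ1 x=1 q=1 z=0 y=1 n2=1 r=1 p=0 u=1 clk=0 n0=1
t12.Δ0 x=1 q=1 z=0 y=1 n2=1 r=1 p=0 u=1 clk=0 n0=1
t12.Δ1 x=1 q=1 z=0 y=1 n2=1 r=1 p=0 u=1 clk=1 n0=1
t12.Δ2 x=0 q=1 z=0 y=1 n2=0 r=1 p=0 u=1 clk=1 n0=1
t12.Δ3 x=0 q=1 z=0 y=1 n2=0 r=1 p=0 u=1 clk=1 n0=0

0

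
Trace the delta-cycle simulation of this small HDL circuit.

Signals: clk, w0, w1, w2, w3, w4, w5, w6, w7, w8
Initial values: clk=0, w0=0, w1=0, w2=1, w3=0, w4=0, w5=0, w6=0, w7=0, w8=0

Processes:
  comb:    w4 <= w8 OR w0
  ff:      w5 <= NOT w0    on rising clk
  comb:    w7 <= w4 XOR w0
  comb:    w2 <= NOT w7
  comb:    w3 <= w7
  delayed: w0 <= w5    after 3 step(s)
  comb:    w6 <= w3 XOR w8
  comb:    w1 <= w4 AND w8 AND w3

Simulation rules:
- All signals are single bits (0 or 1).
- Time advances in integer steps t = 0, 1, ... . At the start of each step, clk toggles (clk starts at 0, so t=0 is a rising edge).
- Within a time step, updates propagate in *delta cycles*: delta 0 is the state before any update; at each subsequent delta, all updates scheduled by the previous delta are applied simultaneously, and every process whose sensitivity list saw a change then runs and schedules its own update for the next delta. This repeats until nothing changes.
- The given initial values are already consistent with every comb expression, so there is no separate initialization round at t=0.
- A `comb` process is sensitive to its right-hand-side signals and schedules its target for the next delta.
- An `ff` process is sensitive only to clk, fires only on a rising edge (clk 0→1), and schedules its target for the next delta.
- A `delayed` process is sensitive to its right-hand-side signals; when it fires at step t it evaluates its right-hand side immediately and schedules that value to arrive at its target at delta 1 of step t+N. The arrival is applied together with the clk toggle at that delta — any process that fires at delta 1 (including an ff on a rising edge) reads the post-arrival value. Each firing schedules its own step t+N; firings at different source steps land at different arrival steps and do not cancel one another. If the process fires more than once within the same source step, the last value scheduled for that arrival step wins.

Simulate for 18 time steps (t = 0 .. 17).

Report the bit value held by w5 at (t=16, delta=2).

1

[bits: w2,clk,w4,w0,w3,w5,w8,w6,w7,w1]
t=0: Δ0=1000000000 Δ1=1100000000 Δ2=1100010000 | 2Δ
t=1: Δ0=1100010000 Δ1=1000010000 | 1Δ
t=2: Δ0=1000010000 Δ1=1100010000 | 1Δ
t=3: Δ0=1100010000 Δ1=1001010000 Δ2=1011010010 Δ3=0011110000 Δ4=1011010100 Δ5=1011010000 | 5Δ
t=4: Δ0=1011010000 Δ1=1111010000 Δ2=1111000000 | 2Δ
t=5: Δ0=1111000000 Δ1=1011000000 | 1Δ
t=6: Δ0=1011000000 Δ1=1111000000 | 1Δ
t=7: Δ0=1111000000 Δ1=1010000000 Δ2=1000000010 Δ3=0000100000 Δ4=1000000100 Δ5=1000000000 | 5Δ
t=8: Δ0=1000000000 Δ1=1100000000 Δ2=1100010000 | 2Δ
t=9: Δ0=1100010000 Δ1=1000010000 | 1Δ
t=10: Δ0=1000010000 Δ1=1100010000 | 1Δ
t=11: Δ0=1100010000 Δ1=1001010000 Δ2=1011010010 Δ3=0011110000 Δ4=1011010100 Δ5=1011010000 | 5Δ
t=12: Δ0=1011010000 Δ1=1111010000 Δ2=1111000000 | 2Δ
t=13: Δ0=1111000000 Δ1=1011000000 | 1Δ
t=14: Δ0=1011000000 Δ1=1111000000 | 1Δ
t=15: Δ0=1111000000 Δ1=1010000000 Δ2=1000000010 Δ3=0000100000 Δ4=1000000100 Δ5=1000000000 | 5Δ
t=16: Δ0=1000000000 Δ1=1100000000 Δ2=1100010000 | 2Δ
t=17: Δ0=1100010000 Δ1=1000010000 | 1Δ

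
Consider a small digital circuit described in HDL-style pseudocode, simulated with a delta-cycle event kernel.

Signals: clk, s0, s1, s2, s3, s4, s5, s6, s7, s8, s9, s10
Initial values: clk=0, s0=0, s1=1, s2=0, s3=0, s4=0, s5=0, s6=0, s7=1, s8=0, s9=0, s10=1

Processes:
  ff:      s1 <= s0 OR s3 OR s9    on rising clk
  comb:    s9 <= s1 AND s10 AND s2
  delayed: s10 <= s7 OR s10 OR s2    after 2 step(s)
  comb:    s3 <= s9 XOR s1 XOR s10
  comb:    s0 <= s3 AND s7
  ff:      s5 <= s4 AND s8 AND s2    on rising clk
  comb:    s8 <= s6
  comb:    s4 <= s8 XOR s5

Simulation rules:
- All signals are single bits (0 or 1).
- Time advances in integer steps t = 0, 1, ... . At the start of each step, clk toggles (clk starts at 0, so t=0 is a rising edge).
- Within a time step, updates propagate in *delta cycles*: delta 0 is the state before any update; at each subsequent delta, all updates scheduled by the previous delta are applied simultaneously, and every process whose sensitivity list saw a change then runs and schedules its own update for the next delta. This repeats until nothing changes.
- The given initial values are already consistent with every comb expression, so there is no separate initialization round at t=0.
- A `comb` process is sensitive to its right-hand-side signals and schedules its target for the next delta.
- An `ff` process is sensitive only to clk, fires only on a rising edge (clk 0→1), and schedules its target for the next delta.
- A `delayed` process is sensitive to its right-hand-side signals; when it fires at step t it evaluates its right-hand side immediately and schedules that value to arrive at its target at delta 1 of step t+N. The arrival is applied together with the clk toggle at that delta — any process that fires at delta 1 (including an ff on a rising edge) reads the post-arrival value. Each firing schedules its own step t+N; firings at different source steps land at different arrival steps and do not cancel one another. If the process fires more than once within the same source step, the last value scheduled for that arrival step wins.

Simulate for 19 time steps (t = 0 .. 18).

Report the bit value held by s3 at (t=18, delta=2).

t=0 Δ0: s8=0 s9=0 s0=0 s10=1 s6=0 s7=1 s3=0 clk=0 s4=0 s1=1 s5=0 s2=0
  Δ1: clk:0→1
  Δ2: s1:1→0
  Δ3: s3:0→1
  Δ4: s0:0→1
  (4Δ to stable)
t=1 Δ0: s8=0 s9=0 s0=1 s10=1 s6=0 s7=1 s3=1 clk=1 s4=0 s1=0 s5=0 s2=0
  Δ1: clk:1→0
  (1Δ to stable)
t=2 Δ0: s8=0 s9=0 s0=1 s10=1 s6=0 s7=1 s3=1 clk=0 s4=0 s1=0 s5=0 s2=0
  Δ1: clk:0→1
  Δ2: s1:0→1
  Δ3: s3:1→0
  Δ4: s0:1→0
  (4Δ to stable)
t=3 Δ0: s8=0 s9=0 s0=0 s10=1 s6=0 s7=1 s3=0 clk=1 s4=0 s1=1 s5=0 s2=0
  Δ1: clk:1→0
  (1Δ to stable)
t=4 Δ0: s8=0 s9=0 s0=0 s10=1 s6=0 s7=1 s3=0 clk=0 s4=0 s1=1 s5=0 s2=0
  Δ1: clk:0→1
  Δ2: s1:1→0
  Δ3: s3:0→1
  Δ4: s0:0→1
  (4Δ to stable)
t=5 Δ0: s8=0 s9=0 s0=1 s10=1 s6=0 s7=1 s3=1 clk=1 s4=0 s1=0 s5=0 s2=0
  Δ1: clk:1→0
  (1Δ to stable)
t=6 Δ0: s8=0 s9=0 s0=1 s10=1 s6=0 s7=1 s3=1 clk=0 s4=0 s1=0 s5=0 s2=0
  Δ1: clk:0→1
  Δ2: s1:0→1
  Δ3: s3:1→0
  Δ4: s0:1→0
  (4Δ to stable)
t=7 Δ0: s8=0 s9=0 s0=0 s10=1 s6=0 s7=1 s3=0 clk=1 s4=0 s1=1 s5=0 s2=0
  Δ1: clk:1→0
  (1Δ to stable)
t=8 Δ0: s8=0 s9=0 s0=0 s10=1 s6=0 s7=1 s3=0 clk=0 s4=0 s1=1 s5=0 s2=0
  Δ1: clk:0→1
  Δ2: s1:1→0
  Δ3: s3:0→1
  Δ4: s0:0→1
  (4Δ to stable)
t=9 Δ0: s8=0 s9=0 s0=1 s10=1 s6=0 s7=1 s3=1 clk=1 s4=0 s1=0 s5=0 s2=0
  Δ1: clk:1→0
  (1Δ to stable)
t=10 Δ0: s8=0 s9=0 s0=1 s10=1 s6=0 s7=1 s3=1 clk=0 s4=0 s1=0 s5=0 s2=0
  Δ1: clk:0→1
  Δ2: s1:0→1
  Δ3: s3:1→0
  Δ4: s0:1→0
  (4Δ to stable)
t=11 Δ0: s8=0 s9=0 s0=0 s10=1 s6=0 s7=1 s3=0 clk=1 s4=0 s1=1 s5=0 s2=0
  Δ1: clk:1→0
  (1Δ to stable)
t=12 Δ0: s8=0 s9=0 s0=0 s10=1 s6=0 s7=1 s3=0 clk=0 s4=0 s1=1 s5=0 s2=0
  Δ1: clk:0→1
  Δ2: s1:1→0
  Δ3: s3:0→1
  Δ4: s0:0→1
  (4Δ to stable)
t=13 Δ0: s8=0 s9=0 s0=1 s10=1 s6=0 s7=1 s3=1 clk=1 s4=0 s1=0 s5=0 s2=0
  Δ1: clk:1→0
  (1Δ to stable)
t=14 Δ0: s8=0 s9=0 s0=1 s10=1 s6=0 s7=1 s3=1 clk=0 s4=0 s1=0 s5=0 s2=0
  Δ1: clk:0→1
  Δ2: s1:0→1
  Δ3: s3:1→0
  Δ4: s0:1→0
  (4Δ to stable)
t=15 Δ0: s8=0 s9=0 s0=0 s10=1 s6=0 s7=1 s3=0 clk=1 s4=0 s1=1 s5=0 s2=0
  Δ1: clk:1→0
  (1Δ to stable)
t=16 Δ0: s8=0 s9=0 s0=0 s10=1 s6=0 s7=1 s3=0 clk=0 s4=0 s1=1 s5=0 s2=0
  Δ1: clk:0→1
  Δ2: s1:1→0
  Δ3: s3:0→1
  Δ4: s0:0→1
  (4Δ to stable)
t=17 Δ0: s8=0 s9=0 s0=1 s10=1 s6=0 s7=1 s3=1 clk=1 s4=0 s1=0 s5=0 s2=0
  Δ1: clk:1→0
  (1Δ to stable)
t=18 Δ0: s8=0 s9=0 s0=1 s10=1 s6=0 s7=1 s3=1 clk=0 s4=0 s1=0 s5=0 s2=0
  Δ1: clk:0→1
  Δ2: s1:0→1
  Δ3: s3:1→0
  Δ4: s0:1→0
  (4Δ to stable)

1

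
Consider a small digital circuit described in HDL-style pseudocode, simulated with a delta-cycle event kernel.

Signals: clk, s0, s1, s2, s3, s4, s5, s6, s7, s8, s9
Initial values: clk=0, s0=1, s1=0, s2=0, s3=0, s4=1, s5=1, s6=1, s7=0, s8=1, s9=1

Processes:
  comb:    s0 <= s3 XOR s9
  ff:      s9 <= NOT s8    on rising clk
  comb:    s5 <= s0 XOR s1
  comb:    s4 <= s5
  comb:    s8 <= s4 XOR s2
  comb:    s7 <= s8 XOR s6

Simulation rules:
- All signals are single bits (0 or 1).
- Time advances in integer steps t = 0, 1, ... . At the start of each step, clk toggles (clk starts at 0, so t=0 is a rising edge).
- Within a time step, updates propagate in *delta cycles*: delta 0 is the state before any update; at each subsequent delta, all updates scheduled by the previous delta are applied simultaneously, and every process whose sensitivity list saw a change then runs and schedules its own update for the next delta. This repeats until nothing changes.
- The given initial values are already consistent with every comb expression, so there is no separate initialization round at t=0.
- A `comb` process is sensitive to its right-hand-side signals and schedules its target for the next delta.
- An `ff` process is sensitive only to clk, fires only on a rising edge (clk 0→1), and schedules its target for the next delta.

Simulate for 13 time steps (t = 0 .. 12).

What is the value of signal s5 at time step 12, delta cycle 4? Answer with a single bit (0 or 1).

t0.Δ0 s6=1 s0=1 s1=0 s5=1 s7=0 s9=1 s3=0 s2=0 s8=1 clk=0 s4=1
t0.Δ1 s6=1 s0=1 s1=0 s5=1 s7=0 s9=1 s3=0 s2=0 s8=1 clk=1 s4=1
t0.Δ2 s6=1 s0=1 s1=0 s5=1 s7=0 s9=0 s3=0 s2=0 s8=1 clk=1 s4=1
t0.Δ3 s6=1 s0=0 s1=0 s5=1 s7=0 s9=0 s3=0 s2=0 s8=1 clk=1 s4=1
t0.Δ4 s6=1 s0=0 s1=0 s5=0 s7=0 s9=0 s3=0 s2=0 s8=1 clk=1 s4=1
t0.Δ5 s6=1 s0=0 s1=0 s5=0 s7=0 s9=0 s3=0 s2=0 s8=1 clk=1 s4=0
t0.Δ6 s6=1 s0=0 s1=0 s5=0 s7=0 s9=0 s3=0 s2=0 s8=0 clk=1 s4=0
t0.Δ7 s6=1 s0=0 s1=0 s5=0 s7=1 s9=0 s3=0 s2=0 s8=0 clk=1 s4=0
t1.Δ0 s6=1 s0=0 s1=0 s5=0 s7=1 s9=0 s3=0 s2=0 s8=0 clk=1 s4=0
t1.Δ1 s6=1 s0=0 s1=0 s5=0 s7=1 s9=0 s3=0 s2=0 s8=0 clk=0 s4=0
t2.Δ0 s6=1 s0=0 s1=0 s5=0 s7=1 s9=0 s3=0 s2=0 s8=0 clk=0 s4=0
t2.Δ1 s6=1 s0=0 s1=0 s5=0 s7=1 s9=0 s3=0 s2=0 s8=0 clk=1 s4=0
t2.Δ2 s6=1 s0=0 s1=0 s5=0 s7=1 s9=1 s3=0 s2=0 s8=0 clk=1 s4=0
t2.Δ3 s6=1 s0=1 s1=0 s5=0 s7=1 s9=1 s3=0 s2=0 s8=0 clk=1 s4=0
t2.Δ4 s6=1 s0=1 s1=0 s5=1 s7=1 s9=1 s3=0 s2=0 s8=0 clk=1 s4=0
t2.Δ5 s6=1 s0=1 s1=0 s5=1 s7=1 s9=1 s3=0 s2=0 s8=0 clk=1 s4=1
t2.Δ6 s6=1 s0=1 s1=0 s5=1 s7=1 s9=1 s3=0 s2=0 s8=1 clk=1 s4=1
t2.Δ7 s6=1 s0=1 s1=0 s5=1 s7=0 s9=1 s3=0 s2=0 s8=1 clk=1 s4=1
t3.Δ0 s6=1 s0=1 s1=0 s5=1 s7=0 s9=1 s3=0 s2=0 s8=1 clk=1 s4=1
t3.Δ1 s6=1 s0=1 s1=0 s5=1 s7=0 s9=1 s3=0 s2=0 s8=1 clk=0 s4=1
t4.Δ0 s6=1 s0=1 s1=0 s5=1 s7=0 s9=1 s3=0 s2=0 s8=1 clk=0 s4=1
t4.Δ1 s6=1 s0=1 s1=0 s5=1 s7=0 s9=1 s3=0 s2=0 s8=1 clk=1 s4=1
t4.Δ2 s6=1 s0=1 s1=0 s5=1 s7=0 s9=0 s3=0 s2=0 s8=1 clk=1 s4=1
t4.Δ3 s6=1 s0=0 s1=0 s5=1 s7=0 s9=0 s3=0 s2=0 s8=1 clk=1 s4=1
t4.Δ4 s6=1 s0=0 s1=0 s5=0 s7=0 s9=0 s3=0 s2=0 s8=1 clk=1 s4=1
t4.Δ5 s6=1 s0=0 s1=0 s5=0 s7=0 s9=0 s3=0 s2=0 s8=1 clk=1 s4=0
t4.Δ6 s6=1 s0=0 s1=0 s5=0 s7=0 s9=0 s3=0 s2=0 s8=0 clk=1 s4=0
t4.Δ7 s6=1 s0=0 s1=0 s5=0 s7=1 s9=0 s3=0 s2=0 s8=0 clk=1 s4=0
t5.Δ0 s6=1 s0=0 s1=0 s5=0 s7=1 s9=0 s3=0 s2=0 s8=0 clk=1 s4=0
t5.Δ1 s6=1 s0=0 s1=0 s5=0 s7=1 s9=0 s3=0 s2=0 s8=0 clk=0 s4=0
t6.Δ0 s6=1 s0=0 s1=0 s5=0 s7=1 s9=0 s3=0 s2=0 s8=0 clk=0 s4=0
t6.Δ1 s6=1 s0=0 s1=0 s5=0 s7=1 s9=0 s3=0 s2=0 s8=0 clk=1 s4=0
t6.Δ2 s6=1 s0=0 s1=0 s5=0 s7=1 s9=1 s3=0 s2=0 s8=0 clk=1 s4=0
t6.Δ3 s6=1 s0=1 s1=0 s5=0 s7=1 s9=1 s3=0 s2=0 s8=0 clk=1 s4=0
t6.Δ4 s6=1 s0=1 s1=0 s5=1 s7=1 s9=1 s3=0 s2=0 s8=0 clk=1 s4=0
t6.Δ5 s6=1 s0=1 s1=0 s5=1 s7=1 s9=1 s3=0 s2=0 s8=0 clk=1 s4=1
t6.Δ6 s6=1 s0=1 s1=0 s5=1 s7=1 s9=1 s3=0 s2=0 s8=1 clk=1 s4=1
t6.Δ7 s6=1 s0=1 s1=0 s5=1 s7=0 s9=1 s3=0 s2=0 s8=1 clk=1 s4=1
t7.Δ0 s6=1 s0=1 s1=0 s5=1 s7=0 s9=1 s3=0 s2=0 s8=1 clk=1 s4=1
t7.Δ1 s6=1 s0=1 s1=0 s5=1 s7=0 s9=1 s3=0 s2=0 s8=1 clk=0 s4=1
t8.Δ0 s6=1 s0=1 s1=0 s5=1 s7=0 s9=1 s3=0 s2=0 s8=1 clk=0 s4=1
t8.Δ1 s6=1 s0=1 s1=0 s5=1 s7=0 s9=1 s3=0 s2=0 s8=1 clk=1 s4=1
t8.Δ2 s6=1 s0=1 s1=0 s5=1 s7=0 s9=0 s3=0 s2=0 s8=1 clk=1 s4=1
t8.Δ3 s6=1 s0=0 s1=0 s5=1 s7=0 s9=0 s3=0 s2=0 s8=1 clk=1 s4=1
t8.Δ4 s6=1 s0=0 s1=0 s5=0 s7=0 s9=0 s3=0 s2=0 s8=1 clk=1 s4=1
t8.Δ5 s6=1 s0=0 s1=0 s5=0 s7=0 s9=0 s3=0 s2=0 s8=1 clk=1 s4=0
t8.Δ6 s6=1 s0=0 s1=0 s5=0 s7=0 s9=0 s3=0 s2=0 s8=0 clk=1 s4=0
t8.Δ7 s6=1 s0=0 s1=0 s5=0 s7=1 s9=0 s3=0 s2=0 s8=0 clk=1 s4=0
t9.Δ0 s6=1 s0=0 s1=0 s5=0 s7=1 s9=0 s3=0 s2=0 s8=0 clk=1 s4=0
t9.Δ1 s6=1 s0=0 s1=0 s5=0 s7=1 s9=0 s3=0 s2=0 s8=0 clk=0 s4=0
t10.Δ0 s6=1 s0=0 s1=0 s5=0 s7=1 s9=0 s3=0 s2=0 s8=0 clk=0 s4=0
t10.Δ1 s6=1 s0=0 s1=0 s5=0 s7=1 s9=0 s3=0 s2=0 s8=0 clk=1 s4=0
t10.Δ2 s6=1 s0=0 s1=0 s5=0 s7=1 s9=1 s3=0 s2=0 s8=0 clk=1 s4=0
t10.Δ3 s6=1 s0=1 s1=0 s5=0 s7=1 s9=1 s3=0 s2=0 s8=0 clk=1 s4=0
t10.Δ4 s6=1 s0=1 s1=0 s5=1 s7=1 s9=1 s3=0 s2=0 s8=0 clk=1 s4=0
t10.Δ5 s6=1 s0=1 s1=0 s5=1 s7=1 s9=1 s3=0 s2=0 s8=0 clk=1 s4=1
t10.Δ6 s6=1 s0=1 s1=0 s5=1 s7=1 s9=1 s3=0 s2=0 s8=1 clk=1 s4=1
t10.Δ7 s6=1 s0=1 s1=0 s5=1 s7=0 s9=1 s3=0 s2=0 s8=1 clk=1 s4=1
t11.Δ0 s6=1 s0=1 s1=0 s5=1 s7=0 s9=1 s3=0 s2=0 s8=1 clk=1 s4=1
t11.Δ1 s6=1 s0=1 s1=0 s5=1 s7=0 s9=1 s3=0 s2=0 s8=1 clk=0 s4=1
t12.Δ0 s6=1 s0=1 s1=0 s5=1 s7=0 s9=1 s3=0 s2=0 s8=1 clk=0 s4=1
t12.Δ1 s6=1 s0=1 s1=0 s5=1 s7=0 s9=1 s3=0 s2=0 s8=1 clk=1 s4=1
t12.Δ2 s6=1 s0=1 s1=0 s5=1 s7=0 s9=0 s3=0 s2=0 s8=1 clk=1 s4=1
t12.Δ3 s6=1 s0=0 s1=0 s5=1 s7=0 s9=0 s3=0 s2=0 s8=1 clk=1 s4=1
t12.Δ4 s6=1 s0=0 s1=0 s5=0 s7=0 s9=0 s3=0 s2=0 s8=1 clk=1 s4=1
t12.Δ5 s6=1 s0=0 s1=0 s5=0 s7=0 s9=0 s3=0 s2=0 s8=1 clk=1 s4=0
t12.Δ6 s6=1 s0=0 s1=0 s5=0 s7=0 s9=0 s3=0 s2=0 s8=0 clk=1 s4=0
t12.Δ7 s6=1 s0=0 s1=0 s5=0 s7=1 s9=0 s3=0 s2=0 s8=0 clk=1 s4=0

0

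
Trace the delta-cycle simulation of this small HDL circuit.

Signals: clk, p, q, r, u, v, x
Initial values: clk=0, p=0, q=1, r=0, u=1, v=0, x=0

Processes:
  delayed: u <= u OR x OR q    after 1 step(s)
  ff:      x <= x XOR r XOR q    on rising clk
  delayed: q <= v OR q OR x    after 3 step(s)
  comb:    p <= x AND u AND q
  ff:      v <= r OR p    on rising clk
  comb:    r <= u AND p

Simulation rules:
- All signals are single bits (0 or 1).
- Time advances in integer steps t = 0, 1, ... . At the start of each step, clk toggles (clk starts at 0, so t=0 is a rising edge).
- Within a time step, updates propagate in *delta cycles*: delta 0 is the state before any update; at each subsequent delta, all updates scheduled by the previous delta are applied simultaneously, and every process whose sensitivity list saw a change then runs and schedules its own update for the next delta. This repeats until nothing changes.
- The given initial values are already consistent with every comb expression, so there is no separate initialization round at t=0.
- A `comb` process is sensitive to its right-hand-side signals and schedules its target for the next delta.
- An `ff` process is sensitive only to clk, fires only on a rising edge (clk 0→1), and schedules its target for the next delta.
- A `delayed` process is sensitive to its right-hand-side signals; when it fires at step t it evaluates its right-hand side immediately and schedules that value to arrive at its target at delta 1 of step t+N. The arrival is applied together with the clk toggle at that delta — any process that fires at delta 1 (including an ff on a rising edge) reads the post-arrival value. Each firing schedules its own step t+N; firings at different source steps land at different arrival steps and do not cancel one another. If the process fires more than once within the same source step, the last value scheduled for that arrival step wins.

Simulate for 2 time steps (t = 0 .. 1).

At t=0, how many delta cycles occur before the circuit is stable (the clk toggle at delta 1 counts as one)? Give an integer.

4

t=0 Δ0: u=1 x=0 p=0 r=0 v=0 q=1 clk=0
  Δ1: clk:0→1
  Δ2: x:0→1
  Δ3: p:0→1
  Δ4: r:0→1
  (4Δ to stable)
t=1 Δ0: u=1 x=1 p=1 r=1 v=0 q=1 clk=1
  Δ1: clk:1→0
  (1Δ to stable)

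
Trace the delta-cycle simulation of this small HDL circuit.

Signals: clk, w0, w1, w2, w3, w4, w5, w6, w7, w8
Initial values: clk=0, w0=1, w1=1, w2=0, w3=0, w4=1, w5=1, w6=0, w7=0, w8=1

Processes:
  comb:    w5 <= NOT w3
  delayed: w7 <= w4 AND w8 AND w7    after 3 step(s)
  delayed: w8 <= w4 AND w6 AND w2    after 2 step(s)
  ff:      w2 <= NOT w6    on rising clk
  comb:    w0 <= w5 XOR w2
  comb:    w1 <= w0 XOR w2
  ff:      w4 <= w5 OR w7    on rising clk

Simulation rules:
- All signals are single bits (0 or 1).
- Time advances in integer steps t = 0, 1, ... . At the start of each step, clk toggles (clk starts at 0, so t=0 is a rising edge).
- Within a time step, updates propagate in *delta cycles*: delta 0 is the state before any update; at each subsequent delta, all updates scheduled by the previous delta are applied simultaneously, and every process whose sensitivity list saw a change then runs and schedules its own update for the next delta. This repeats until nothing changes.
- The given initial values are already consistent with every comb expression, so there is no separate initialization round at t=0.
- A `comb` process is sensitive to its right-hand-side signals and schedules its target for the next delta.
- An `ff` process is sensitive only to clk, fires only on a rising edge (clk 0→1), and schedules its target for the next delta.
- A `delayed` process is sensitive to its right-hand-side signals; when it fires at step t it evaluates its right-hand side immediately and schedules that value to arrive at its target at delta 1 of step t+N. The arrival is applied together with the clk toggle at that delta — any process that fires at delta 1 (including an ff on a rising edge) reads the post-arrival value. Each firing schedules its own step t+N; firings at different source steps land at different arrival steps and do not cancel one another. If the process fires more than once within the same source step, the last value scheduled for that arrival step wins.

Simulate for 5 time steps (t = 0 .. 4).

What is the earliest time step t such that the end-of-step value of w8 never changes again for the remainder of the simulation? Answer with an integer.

2

[bits: w2,w8,w0,w1,w3,w5,w4,w6,clk,w7]
t=0: Δ0=0111011000 Δ1=0111011010 Δ2=1111011010 Δ3=1100011010 Δ4=1101011010 | 4Δ
t=1: Δ0=1101011010 Δ1=1101011000 | 1Δ
t=2: Δ0=1101011000 Δ1=1001011010 | 1Δ
t=3: Δ0=1001011010 Δ1=1001011000 | 1Δ
t=4: Δ0=1001011000 Δ1=1001011010 | 1Δ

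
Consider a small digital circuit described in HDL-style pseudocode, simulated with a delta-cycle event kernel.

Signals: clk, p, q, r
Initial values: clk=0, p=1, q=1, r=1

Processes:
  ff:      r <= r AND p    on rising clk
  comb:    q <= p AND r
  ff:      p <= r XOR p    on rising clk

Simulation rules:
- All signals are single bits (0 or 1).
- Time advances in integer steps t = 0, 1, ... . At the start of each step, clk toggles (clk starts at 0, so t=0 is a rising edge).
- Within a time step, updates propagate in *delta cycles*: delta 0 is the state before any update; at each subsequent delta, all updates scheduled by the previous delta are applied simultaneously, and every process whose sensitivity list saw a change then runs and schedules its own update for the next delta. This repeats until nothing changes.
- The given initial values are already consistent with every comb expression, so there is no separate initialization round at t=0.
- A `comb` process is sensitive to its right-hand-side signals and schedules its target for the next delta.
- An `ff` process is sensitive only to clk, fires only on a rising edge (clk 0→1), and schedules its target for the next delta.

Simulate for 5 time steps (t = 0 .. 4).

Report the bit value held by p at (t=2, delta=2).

[bits: r,clk,q,p]
t=0: Δ0=1011 Δ1=1111 Δ2=1110 Δ3=1100 | 3Δ
t=1: Δ0=1100 Δ1=1000 | 1Δ
t=2: Δ0=1000 Δ1=1100 Δ2=0101 | 2Δ
t=3: Δ0=0101 Δ1=0001 | 1Δ
t=4: Δ0=0001 Δ1=0101 | 1Δ

1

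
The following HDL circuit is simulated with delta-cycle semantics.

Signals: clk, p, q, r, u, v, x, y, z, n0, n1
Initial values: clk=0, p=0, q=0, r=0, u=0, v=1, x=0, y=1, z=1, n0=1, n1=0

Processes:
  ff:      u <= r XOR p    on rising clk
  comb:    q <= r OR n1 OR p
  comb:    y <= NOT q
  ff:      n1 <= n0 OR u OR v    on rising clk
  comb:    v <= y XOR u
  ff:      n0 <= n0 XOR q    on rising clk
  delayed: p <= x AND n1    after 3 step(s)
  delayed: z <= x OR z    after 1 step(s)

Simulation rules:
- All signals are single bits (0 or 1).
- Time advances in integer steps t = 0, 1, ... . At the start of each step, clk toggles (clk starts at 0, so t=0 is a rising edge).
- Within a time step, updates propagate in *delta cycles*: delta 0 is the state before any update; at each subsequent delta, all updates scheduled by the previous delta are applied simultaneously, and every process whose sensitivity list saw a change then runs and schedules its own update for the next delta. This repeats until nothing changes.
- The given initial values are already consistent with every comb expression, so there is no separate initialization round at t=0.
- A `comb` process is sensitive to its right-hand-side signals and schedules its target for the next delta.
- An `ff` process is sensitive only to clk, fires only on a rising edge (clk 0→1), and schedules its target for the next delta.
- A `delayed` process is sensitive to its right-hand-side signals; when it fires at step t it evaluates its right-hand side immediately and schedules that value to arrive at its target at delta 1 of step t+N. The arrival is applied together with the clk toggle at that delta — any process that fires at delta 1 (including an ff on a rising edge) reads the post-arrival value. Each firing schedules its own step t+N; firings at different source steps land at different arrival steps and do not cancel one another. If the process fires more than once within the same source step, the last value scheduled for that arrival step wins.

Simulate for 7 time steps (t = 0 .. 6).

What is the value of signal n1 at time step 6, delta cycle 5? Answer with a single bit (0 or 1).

1

t=0 Δ0: q=0 z=1 p=0 r=0 n1=0 n0=1 x=0 clk=0 u=0 v=1 y=1
  Δ1: clk:0→1
  Δ2: n1:0→1
  Δ3: q:0→1
  Δ4: y:1→0
  Δ5: v:1→0
  (5Δ to stable)
t=1 Δ0: q=1 z=1 p=0 r=0 n1=1 n0=1 x=0 clk=1 u=0 v=0 y=0
  Δ1: clk:1→0
  (1Δ to stable)
t=2 Δ0: q=1 z=1 p=0 r=0 n1=1 n0=1 x=0 clk=0 u=0 v=0 y=0
  Δ1: clk:0→1
  Δ2: n0:1→0
  (2Δ to stable)
t=3 Δ0: q=1 z=1 p=0 r=0 n1=1 n0=0 x=0 clk=1 u=0 v=0 y=0
  Δ1: clk:1→0
  (1Δ to stable)
t=4 Δ0: q=1 z=1 p=0 r=0 n1=1 n0=0 x=0 clk=0 u=0 v=0 y=0
  Δ1: clk:0→1
  Δ2: n1:1→0, n0:0→1
  Δ3: q:1→0
  Δ4: y:0→1
  Δ5: v:0→1
  (5Δ to stable)
t=5 Δ0: q=0 z=1 p=0 r=0 n1=0 n0=1 x=0 clk=1 u=0 v=1 y=1
  Δ1: clk:1→0
  (1Δ to stable)
t=6 Δ0: q=0 z=1 p=0 r=0 n1=0 n0=1 x=0 clk=0 u=0 v=1 y=1
  Δ1: clk:0→1
  Δ2: n1:0→1
  Δ3: q:0→1
  Δ4: y:1→0
  Δ5: v:1→0
  (5Δ to stable)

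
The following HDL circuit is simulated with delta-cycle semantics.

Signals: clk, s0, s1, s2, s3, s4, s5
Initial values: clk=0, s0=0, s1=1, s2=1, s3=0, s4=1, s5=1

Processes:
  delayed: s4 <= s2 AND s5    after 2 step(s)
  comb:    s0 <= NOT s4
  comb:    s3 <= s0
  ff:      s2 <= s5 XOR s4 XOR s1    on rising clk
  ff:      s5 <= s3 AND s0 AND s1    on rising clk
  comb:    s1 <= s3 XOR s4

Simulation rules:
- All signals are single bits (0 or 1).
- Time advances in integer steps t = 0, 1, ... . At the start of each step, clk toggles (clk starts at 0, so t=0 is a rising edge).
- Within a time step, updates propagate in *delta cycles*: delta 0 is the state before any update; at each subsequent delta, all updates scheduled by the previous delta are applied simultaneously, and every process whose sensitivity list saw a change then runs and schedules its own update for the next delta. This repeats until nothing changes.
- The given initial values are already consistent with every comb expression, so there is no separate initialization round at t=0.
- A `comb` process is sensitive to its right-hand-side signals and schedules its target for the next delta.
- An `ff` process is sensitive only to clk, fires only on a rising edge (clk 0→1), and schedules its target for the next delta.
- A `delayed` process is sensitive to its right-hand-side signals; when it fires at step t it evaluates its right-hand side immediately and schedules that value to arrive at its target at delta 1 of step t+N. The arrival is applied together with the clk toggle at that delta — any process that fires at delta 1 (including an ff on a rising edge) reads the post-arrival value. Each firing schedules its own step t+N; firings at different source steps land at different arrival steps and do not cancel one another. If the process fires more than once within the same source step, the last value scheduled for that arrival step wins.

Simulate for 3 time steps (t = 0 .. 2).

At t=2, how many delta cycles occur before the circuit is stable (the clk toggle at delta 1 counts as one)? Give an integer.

4

[bits: s2,s1,s0,s3,clk,s4,s5]
t=0: Δ0=1100011 Δ1=1100111 Δ2=1100110 | 2Δ
t=1: Δ0=1100110 Δ1=1100010 | 1Δ
t=2: Δ0=1100010 Δ1=1100100 Δ2=1010100 Δ3=1011100 Δ4=1111100 | 4Δ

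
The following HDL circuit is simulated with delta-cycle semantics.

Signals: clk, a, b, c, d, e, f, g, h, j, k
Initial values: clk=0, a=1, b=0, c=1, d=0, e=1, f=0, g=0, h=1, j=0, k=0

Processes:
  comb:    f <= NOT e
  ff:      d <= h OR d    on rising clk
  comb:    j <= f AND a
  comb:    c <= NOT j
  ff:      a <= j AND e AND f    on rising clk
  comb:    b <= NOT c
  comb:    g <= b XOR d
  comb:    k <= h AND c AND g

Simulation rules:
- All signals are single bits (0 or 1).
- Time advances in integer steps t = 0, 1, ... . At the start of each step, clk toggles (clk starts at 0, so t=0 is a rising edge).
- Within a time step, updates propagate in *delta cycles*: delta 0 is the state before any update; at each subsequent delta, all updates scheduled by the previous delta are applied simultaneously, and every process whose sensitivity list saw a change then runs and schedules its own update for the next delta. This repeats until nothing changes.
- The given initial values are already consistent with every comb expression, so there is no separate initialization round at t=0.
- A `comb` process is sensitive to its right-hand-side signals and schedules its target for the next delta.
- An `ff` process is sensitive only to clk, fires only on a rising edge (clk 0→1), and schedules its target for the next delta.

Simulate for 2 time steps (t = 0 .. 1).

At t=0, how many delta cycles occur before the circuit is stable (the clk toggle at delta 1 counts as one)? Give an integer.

4

t=0 Δ0: h=1 b=0 d=0 f=0 c=1 e=1 j=0 a=1 clk=0 g=0 k=0
  Δ1: clk:0→1
  Δ2: d:0→1, a:1→0
  Δ3: g:0→1
  Δ4: k:0→1
  (4Δ to stable)
t=1 Δ0: h=1 b=0 d=1 f=0 c=1 e=1 j=0 a=0 clk=1 g=1 k=1
  Δ1: clk:1→0
  (1Δ to stable)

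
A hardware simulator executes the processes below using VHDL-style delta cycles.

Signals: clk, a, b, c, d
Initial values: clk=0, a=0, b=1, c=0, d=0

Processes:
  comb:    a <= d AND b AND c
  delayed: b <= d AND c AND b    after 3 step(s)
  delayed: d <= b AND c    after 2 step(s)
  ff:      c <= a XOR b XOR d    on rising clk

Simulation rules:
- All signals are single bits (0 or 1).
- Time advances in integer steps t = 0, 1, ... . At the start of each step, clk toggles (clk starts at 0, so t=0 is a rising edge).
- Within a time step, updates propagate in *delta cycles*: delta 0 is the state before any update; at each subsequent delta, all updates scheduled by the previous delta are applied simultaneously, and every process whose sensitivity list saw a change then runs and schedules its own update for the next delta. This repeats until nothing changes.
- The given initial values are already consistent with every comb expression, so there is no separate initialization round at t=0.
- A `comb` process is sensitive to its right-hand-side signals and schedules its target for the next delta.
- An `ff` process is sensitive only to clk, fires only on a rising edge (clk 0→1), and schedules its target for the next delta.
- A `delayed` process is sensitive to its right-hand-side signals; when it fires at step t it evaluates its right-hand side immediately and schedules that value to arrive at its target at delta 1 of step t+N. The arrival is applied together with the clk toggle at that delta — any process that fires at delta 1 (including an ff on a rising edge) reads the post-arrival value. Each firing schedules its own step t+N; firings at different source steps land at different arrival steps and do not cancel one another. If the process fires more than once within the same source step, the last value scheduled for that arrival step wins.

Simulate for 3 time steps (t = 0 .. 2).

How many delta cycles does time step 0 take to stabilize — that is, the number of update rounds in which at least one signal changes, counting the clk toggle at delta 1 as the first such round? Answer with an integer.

2

t0.Δ0 c=0 a=0 b=1 clk=0 d=0
t0.Δ1 c=0 a=0 b=1 clk=1 d=0
t0.Δ2 c=1 a=0 b=1 clk=1 d=0
t1.Δ0 c=1 a=0 b=1 clk=1 d=0
t1.Δ1 c=1 a=0 b=1 clk=0 d=0
t2.Δ0 c=1 a=0 b=1 clk=0 d=0
t2.Δ1 c=1 a=0 b=1 clk=1 d=1
t2.Δ2 c=0 a=1 b=1 clk=1 d=1
t2.Δ3 c=0 a=0 b=1 clk=1 d=1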